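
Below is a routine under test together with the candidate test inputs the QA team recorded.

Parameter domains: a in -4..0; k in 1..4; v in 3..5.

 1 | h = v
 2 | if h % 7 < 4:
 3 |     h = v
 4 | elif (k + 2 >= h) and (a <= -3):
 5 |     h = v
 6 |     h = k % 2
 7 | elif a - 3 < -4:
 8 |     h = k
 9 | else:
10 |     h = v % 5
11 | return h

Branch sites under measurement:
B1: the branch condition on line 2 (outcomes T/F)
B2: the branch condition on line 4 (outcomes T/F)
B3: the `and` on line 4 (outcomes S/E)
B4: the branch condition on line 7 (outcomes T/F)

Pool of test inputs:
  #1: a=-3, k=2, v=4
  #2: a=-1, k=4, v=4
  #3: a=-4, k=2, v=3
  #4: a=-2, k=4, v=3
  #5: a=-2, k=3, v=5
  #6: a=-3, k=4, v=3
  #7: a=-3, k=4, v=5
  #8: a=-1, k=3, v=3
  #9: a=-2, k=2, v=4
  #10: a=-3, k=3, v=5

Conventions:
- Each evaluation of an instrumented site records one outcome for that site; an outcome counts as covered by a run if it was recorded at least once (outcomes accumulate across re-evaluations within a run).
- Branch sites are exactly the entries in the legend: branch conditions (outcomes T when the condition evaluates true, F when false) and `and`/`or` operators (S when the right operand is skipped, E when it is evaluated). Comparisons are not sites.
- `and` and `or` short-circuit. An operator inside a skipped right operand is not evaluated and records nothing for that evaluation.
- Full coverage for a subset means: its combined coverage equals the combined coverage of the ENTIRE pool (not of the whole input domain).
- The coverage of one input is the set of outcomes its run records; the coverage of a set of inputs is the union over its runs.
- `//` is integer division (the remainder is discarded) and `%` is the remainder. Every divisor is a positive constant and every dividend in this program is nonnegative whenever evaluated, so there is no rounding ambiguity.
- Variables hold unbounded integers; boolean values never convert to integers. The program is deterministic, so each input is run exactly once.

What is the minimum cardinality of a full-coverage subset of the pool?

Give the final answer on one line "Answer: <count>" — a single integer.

input #1 (a=-3, k=2, v=4): covers B1=F, B2=T, B3=E
input #2 (a=-1, k=4, v=4): covers B1=F, B2=F, B3=E, B4=F
input #3 (a=-4, k=2, v=3): covers B1=T
input #4 (a=-2, k=4, v=3): covers B1=T
input #5 (a=-2, k=3, v=5): covers B1=F, B2=F, B3=E, B4=T
input #6 (a=-3, k=4, v=3): covers B1=T
input #7 (a=-3, k=4, v=5): covers B1=F, B2=T, B3=E
input #8 (a=-1, k=3, v=3): covers B1=T
input #9 (a=-2, k=2, v=4): covers B1=F, B2=F, B3=E, B4=T
input #10 (a=-3, k=3, v=5): covers B1=F, B2=T, B3=E
union over all inputs: B1=T, B1=F, B2=T, B2=F, B3=E, B4=T, B4=F (7 outcomes)
checked all size-1 subsets: none covers 7 outcomes (max 4/7)
checked all size-2 subsets: none covers 7 outcomes (max 5/7)
checked all size-3 subsets: none covers 7 outcomes (max 6/7)
size 4: inputs {1, 2, 3, 5} cover all 7 outcomes, and no lexicographically smaller subset of this size does

Answer: 4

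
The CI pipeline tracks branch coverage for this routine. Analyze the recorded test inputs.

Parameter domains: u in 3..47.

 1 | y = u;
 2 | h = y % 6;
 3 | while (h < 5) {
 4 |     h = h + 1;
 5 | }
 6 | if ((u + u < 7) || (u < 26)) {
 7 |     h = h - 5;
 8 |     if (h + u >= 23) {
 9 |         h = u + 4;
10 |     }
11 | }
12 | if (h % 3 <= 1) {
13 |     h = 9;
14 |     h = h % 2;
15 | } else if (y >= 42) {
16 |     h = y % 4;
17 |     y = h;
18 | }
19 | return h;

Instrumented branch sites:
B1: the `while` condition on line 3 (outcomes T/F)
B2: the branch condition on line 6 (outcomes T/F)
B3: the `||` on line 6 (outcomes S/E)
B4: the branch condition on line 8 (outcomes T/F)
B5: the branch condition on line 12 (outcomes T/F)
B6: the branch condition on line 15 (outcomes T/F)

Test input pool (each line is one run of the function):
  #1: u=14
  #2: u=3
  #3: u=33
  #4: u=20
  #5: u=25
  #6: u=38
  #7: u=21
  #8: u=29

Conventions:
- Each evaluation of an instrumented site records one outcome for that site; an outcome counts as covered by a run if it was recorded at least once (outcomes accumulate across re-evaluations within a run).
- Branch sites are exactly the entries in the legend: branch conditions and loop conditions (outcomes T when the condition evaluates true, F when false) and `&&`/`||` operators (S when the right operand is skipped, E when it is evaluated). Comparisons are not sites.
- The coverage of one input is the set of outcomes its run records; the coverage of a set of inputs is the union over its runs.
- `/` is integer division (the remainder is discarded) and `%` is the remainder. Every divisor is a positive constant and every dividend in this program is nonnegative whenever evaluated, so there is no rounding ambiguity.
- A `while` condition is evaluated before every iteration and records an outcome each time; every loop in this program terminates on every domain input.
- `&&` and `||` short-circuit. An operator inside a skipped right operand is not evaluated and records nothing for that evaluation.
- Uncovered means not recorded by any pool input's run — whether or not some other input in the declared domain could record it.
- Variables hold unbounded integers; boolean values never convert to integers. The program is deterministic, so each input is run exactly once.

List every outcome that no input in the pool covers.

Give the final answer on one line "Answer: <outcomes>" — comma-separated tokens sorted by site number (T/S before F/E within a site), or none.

input #1 (u=14): events B1->T, B1->T, B1->T, B1->F, B3->E, B2->T, B4->F, B5->T; covers B1=T, B1=F, B2=T, B3=E, B4=F, B5=T
input #2 (u=3): events B1->T, B1->T, B1->F, B3->S, B2->T, B4->F, B5->T; covers B1=T, B1=F, B2=T, B3=S, B4=F, B5=T
input #3 (u=33): events B1->T, B1->T, B1->F, B3->E, B2->F, B5->F, B6->F; covers B1=T, B1=F, B2=F, B3=E, B5=F, B6=F
input #4 (u=20): events B1->T, B1->T, B1->T, B1->F, B3->E, B2->T, B4->F, B5->T; covers B1=T, B1=F, B2=T, B3=E, B4=F, B5=T
input #5 (u=25): events B1->T, B1->T, B1->T, B1->T, B1->F, B3->E, B2->T, B4->T, B5->F, B6->F; covers B1=T, B1=F, B2=T, B3=E, B4=T, B5=F, B6=F
input #6 (u=38): events B1->T, B1->T, B1->T, B1->F, B3->E, B2->F, B5->F, B6->F; covers B1=T, B1=F, B2=F, B3=E, B5=F, B6=F
input #7 (u=21): events B1->T, B1->T, B1->F, B3->E, B2->T, B4->F, B5->T; covers B1=T, B1=F, B2=T, B3=E, B4=F, B5=T
input #8 (u=29): events B1->F, B3->E, B2->F, B5->F, B6->F; covers B1=F, B2=F, B3=E, B5=F, B6=F
union over the pool: B1=T, B1=F, B2=T, B2=F, B3=S, B3=E, B4=T, B4=F, B5=T, B5=F, B6=F
uncovered (1 of 12): B6=T

Answer: B6=T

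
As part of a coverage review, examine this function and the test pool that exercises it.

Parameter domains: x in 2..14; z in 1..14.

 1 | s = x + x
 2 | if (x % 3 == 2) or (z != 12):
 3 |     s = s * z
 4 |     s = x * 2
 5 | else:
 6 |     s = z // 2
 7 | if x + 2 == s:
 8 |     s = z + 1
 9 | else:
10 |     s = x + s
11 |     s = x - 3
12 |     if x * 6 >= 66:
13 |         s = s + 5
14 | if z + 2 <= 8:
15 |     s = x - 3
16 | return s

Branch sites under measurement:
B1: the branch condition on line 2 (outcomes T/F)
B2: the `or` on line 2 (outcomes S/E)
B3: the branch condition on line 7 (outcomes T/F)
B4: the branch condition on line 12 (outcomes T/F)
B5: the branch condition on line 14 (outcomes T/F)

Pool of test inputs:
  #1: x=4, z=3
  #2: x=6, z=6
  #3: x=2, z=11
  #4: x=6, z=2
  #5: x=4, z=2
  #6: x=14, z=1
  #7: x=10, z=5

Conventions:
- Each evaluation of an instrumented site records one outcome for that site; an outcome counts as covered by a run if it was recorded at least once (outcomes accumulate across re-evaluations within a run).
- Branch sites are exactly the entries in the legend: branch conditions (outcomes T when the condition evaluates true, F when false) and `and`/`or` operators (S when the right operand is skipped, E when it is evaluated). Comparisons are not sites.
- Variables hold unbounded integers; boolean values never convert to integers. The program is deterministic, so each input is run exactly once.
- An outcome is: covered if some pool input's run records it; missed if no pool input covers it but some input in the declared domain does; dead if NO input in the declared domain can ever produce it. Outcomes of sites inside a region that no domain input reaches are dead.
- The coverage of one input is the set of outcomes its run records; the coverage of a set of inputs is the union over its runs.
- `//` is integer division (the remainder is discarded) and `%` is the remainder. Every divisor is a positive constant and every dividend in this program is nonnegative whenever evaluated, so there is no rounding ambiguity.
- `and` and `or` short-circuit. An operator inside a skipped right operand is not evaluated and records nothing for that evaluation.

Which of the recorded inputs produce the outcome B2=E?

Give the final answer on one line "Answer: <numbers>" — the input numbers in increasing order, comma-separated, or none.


input #1 (x=4, z=3): produces B2=E
input #2 (x=6, z=6): produces B2=E
input #3 (x=2, z=11): does not produce B2=E
input #4 (x=6, z=2): produces B2=E
input #5 (x=4, z=2): produces B2=E
input #6 (x=14, z=1): does not produce B2=E
input #7 (x=10, z=5): produces B2=E
Answer: 1, 2, 4, 5, 7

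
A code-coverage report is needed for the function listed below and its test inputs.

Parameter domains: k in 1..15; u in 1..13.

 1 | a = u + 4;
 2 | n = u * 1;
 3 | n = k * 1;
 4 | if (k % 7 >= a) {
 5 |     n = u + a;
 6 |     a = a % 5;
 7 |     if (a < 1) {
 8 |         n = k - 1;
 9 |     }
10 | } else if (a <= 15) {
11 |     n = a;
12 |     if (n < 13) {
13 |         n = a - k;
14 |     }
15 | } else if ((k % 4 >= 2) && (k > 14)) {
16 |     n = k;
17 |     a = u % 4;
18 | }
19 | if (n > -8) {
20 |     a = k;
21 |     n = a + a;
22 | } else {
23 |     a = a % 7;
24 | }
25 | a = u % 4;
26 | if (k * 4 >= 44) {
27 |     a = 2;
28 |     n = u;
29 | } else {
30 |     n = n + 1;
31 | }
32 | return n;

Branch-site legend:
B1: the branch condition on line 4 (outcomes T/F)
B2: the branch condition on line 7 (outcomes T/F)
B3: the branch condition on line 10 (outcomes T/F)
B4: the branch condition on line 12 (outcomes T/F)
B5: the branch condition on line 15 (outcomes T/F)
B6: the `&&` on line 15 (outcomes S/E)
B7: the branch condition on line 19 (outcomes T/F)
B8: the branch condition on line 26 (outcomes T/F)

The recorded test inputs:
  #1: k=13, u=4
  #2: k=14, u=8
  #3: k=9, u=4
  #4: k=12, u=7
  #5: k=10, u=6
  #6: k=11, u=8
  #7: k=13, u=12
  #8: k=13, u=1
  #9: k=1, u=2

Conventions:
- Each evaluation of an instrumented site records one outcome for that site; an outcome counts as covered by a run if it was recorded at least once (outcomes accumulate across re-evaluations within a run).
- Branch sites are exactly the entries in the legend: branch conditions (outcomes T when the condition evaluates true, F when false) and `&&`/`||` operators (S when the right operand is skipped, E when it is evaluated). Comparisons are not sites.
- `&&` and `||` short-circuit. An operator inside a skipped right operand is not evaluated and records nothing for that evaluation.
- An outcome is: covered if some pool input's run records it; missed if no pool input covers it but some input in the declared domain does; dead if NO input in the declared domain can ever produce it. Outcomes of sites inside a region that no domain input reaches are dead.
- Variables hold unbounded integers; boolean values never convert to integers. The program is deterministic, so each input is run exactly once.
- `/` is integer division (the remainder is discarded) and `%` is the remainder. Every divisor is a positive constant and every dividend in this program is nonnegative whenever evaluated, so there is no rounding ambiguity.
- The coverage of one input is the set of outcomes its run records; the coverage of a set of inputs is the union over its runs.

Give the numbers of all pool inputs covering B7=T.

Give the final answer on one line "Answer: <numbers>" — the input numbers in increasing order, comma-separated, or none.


input #1 (k=13, u=4): produces B7=T
input #2 (k=14, u=8): produces B7=T
input #3 (k=9, u=4): produces B7=T
input #4 (k=12, u=7): produces B7=T
input #5 (k=10, u=6): produces B7=T
input #6 (k=11, u=8): produces B7=T
input #7 (k=13, u=12): produces B7=T
input #8 (k=13, u=1): produces B7=T
input #9 (k=1, u=2): produces B7=T
Answer: 1, 2, 3, 4, 5, 6, 7, 8, 9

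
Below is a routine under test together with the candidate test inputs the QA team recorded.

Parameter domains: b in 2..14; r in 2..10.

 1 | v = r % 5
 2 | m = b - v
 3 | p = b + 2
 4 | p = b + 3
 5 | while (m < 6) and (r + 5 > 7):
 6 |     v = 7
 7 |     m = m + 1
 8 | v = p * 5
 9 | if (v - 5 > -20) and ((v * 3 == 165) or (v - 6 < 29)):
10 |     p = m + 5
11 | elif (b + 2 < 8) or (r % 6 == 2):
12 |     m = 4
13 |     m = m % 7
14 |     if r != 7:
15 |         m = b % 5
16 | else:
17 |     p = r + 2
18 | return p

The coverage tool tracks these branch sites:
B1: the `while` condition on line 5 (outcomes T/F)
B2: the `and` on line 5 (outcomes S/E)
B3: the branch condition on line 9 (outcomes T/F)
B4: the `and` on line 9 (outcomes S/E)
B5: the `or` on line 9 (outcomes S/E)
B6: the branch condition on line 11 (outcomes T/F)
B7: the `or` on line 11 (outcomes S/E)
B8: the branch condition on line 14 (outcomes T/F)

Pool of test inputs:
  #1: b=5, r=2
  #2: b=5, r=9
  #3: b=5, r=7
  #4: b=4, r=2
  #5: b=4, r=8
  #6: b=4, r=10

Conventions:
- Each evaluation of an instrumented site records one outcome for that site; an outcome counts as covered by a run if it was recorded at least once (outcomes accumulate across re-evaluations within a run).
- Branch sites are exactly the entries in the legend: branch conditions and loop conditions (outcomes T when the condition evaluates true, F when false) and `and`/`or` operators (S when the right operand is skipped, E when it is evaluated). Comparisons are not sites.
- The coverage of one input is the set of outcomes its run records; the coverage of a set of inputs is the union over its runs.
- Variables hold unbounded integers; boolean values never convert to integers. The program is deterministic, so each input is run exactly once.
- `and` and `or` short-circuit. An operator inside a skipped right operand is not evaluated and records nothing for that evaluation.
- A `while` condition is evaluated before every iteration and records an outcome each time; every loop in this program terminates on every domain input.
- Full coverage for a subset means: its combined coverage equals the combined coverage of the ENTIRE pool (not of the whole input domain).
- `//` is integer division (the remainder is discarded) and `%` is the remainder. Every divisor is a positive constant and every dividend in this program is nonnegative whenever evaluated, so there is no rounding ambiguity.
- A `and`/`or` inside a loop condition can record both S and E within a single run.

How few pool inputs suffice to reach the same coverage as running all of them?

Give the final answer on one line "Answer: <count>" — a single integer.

input #1 (b=5, r=2): events B2->E, B1->F, B4->E, B5->E, B3->F, B7->S, B6->T, B8->T; covers B1=F, B2=E, B3=F, B4=E, B5=E, B6=T, B7=S, B8=T
input #2 (b=5, r=9): events B2->E, B1->T, B2->E, B1->T, B2->E, B1->T, B2->E, B1->T, B2->E, B1->T, B2->S, B1->F, B4->E, B5->E, ...; covers B1=T, B1=F, B2=S, B2=E, B3=F, B4=E, B5=E, B6=T, B7=S, B8=T
input #3 (b=5, r=7): events B2->E, B1->T, B2->E, B1->T, B2->E, B1->T, B2->S, B1->F, B4->E, B5->E, B3->F, B7->S, B6->T, B8->F; covers B1=T, B1=F, B2=S, B2=E, B3=F, B4=E, B5=E, B6=T, B7=S, B8=F
input #4 (b=4, r=2): events B2->E, B1->F, B4->E, B5->E, B3->F, B7->S, B6->T, B8->T; covers B1=F, B2=E, B3=F, B4=E, B5=E, B6=T, B7=S, B8=T
input #5 (b=4, r=8): events B2->E, B1->T, B2->E, B1->T, B2->E, B1->T, B2->E, B1->T, B2->E, B1->T, B2->S, B1->F, B4->E, B5->E, ...; covers B1=T, B1=F, B2=S, B2=E, B3=F, B4=E, B5=E, B6=T, B7=S, B8=T
input #6 (b=4, r=10): events B2->E, B1->T, B2->E, B1->T, B2->S, B1->F, B4->E, B5->E, B3->F, B7->S, B6->T, B8->T; covers B1=T, B1=F, B2=S, B2=E, B3=F, B4=E, B5=E, B6=T, B7=S, B8=T
pool-wide coverage (11 outcomes): B1=T, B1=F, B2=S, B2=E, B3=F, B4=E, B5=E, B6=T, B7=S, B8=T, B8=F
no size-1 subset reaches all 11 outcomes (best union: 10/11)
at size 2, {1, 3} reaches all 11 outcomes; every lexicographically earlier size-2 subset fails

Answer: 2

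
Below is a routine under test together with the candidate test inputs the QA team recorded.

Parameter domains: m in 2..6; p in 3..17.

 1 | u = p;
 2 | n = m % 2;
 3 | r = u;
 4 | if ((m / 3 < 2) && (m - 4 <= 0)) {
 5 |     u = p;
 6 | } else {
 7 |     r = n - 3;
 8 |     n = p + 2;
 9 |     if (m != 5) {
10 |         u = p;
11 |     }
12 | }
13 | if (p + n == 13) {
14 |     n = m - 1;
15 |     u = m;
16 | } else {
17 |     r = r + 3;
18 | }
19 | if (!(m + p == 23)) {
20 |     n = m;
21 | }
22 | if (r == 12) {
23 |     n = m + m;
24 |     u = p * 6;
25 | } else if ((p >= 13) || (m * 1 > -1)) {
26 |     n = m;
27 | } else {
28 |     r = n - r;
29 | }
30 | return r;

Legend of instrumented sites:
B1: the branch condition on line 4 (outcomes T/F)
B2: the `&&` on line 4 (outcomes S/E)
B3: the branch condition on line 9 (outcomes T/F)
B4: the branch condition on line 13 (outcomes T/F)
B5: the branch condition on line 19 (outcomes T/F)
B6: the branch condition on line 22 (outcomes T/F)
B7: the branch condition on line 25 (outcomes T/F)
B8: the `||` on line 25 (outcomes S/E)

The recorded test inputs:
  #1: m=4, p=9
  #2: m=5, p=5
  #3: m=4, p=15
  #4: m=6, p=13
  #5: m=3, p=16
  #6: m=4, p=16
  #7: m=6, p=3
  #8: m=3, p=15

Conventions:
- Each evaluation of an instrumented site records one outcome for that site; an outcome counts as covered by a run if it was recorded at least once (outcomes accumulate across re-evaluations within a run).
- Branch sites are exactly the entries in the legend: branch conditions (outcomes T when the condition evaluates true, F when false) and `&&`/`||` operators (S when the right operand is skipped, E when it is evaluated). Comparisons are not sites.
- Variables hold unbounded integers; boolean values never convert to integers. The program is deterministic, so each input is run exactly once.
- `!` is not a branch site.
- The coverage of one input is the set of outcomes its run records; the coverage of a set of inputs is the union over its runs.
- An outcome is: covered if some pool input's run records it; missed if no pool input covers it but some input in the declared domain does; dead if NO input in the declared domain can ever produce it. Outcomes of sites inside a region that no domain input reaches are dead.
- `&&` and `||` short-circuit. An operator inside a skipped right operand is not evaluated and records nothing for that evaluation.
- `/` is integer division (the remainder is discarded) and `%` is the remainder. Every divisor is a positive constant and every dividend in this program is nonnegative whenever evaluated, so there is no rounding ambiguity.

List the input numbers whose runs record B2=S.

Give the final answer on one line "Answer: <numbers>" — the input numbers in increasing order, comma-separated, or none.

input #1 (m=4, p=9): does not produce B2=S
input #2 (m=5, p=5): does not produce B2=S
input #3 (m=4, p=15): does not produce B2=S
input #4 (m=6, p=13): produces B2=S
input #5 (m=3, p=16): does not produce B2=S
input #6 (m=4, p=16): does not produce B2=S
input #7 (m=6, p=3): produces B2=S
input #8 (m=3, p=15): does not produce B2=S

Answer: 4, 7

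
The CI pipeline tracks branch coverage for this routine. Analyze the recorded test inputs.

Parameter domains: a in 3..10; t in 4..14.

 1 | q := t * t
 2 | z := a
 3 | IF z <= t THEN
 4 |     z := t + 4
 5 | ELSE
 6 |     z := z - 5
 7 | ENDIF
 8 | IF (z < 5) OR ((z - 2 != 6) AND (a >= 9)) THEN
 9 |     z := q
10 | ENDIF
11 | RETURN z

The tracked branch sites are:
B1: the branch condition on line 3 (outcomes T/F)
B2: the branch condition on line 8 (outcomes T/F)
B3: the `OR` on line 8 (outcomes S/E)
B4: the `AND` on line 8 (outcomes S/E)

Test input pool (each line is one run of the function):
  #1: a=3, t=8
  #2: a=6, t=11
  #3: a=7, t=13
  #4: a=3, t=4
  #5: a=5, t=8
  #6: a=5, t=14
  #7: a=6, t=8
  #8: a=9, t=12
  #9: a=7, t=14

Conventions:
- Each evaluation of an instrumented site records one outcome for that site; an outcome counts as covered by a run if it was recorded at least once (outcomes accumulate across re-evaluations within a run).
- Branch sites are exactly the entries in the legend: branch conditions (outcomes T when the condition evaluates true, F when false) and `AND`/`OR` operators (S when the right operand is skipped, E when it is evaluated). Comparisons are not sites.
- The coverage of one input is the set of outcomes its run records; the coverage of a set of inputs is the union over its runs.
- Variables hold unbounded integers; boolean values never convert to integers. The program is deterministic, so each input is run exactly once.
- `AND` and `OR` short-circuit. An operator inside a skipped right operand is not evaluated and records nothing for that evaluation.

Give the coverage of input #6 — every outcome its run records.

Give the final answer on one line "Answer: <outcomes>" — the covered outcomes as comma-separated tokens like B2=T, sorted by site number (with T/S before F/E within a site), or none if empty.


Running input #6 (a=5, t=14), event by event:
  B1->T, B3->E, B4->E, B2->F
distinct outcomes covered: B1=T, B2=F, B3=E, B4=E
Answer: B1=T, B2=F, B3=E, B4=E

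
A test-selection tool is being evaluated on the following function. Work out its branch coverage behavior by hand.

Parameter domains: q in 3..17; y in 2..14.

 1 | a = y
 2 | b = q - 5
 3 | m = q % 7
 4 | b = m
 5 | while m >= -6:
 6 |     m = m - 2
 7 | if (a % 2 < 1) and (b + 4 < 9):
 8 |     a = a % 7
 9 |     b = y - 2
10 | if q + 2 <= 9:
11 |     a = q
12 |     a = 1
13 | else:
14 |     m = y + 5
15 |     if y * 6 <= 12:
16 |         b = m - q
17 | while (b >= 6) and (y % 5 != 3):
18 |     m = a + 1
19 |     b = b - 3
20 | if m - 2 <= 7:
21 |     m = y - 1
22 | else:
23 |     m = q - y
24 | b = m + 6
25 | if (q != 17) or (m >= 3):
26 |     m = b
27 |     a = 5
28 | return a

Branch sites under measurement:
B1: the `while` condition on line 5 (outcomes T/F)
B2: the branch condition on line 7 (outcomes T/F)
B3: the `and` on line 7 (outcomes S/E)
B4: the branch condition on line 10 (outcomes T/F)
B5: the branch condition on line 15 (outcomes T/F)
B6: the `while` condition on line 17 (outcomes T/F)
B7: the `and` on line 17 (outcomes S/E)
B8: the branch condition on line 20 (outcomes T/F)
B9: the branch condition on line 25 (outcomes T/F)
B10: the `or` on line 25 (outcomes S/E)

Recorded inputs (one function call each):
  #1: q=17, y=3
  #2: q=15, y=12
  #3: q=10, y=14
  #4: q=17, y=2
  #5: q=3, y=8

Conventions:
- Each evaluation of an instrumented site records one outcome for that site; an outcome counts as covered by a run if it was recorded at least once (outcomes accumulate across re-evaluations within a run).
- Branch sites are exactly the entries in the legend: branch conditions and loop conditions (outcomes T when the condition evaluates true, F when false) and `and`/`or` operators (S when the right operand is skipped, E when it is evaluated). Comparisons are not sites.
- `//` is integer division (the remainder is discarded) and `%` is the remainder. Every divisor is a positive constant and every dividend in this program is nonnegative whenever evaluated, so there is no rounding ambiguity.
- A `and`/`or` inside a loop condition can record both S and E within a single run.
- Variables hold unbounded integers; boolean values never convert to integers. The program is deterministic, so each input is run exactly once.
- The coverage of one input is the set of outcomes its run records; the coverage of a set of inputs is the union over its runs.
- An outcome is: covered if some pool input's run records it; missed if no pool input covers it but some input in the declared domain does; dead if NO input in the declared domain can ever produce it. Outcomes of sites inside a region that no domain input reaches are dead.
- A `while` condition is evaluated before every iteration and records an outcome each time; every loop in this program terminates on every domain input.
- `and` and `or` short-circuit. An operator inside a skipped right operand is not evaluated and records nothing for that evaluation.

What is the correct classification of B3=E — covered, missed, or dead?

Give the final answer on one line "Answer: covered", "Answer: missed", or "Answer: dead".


B3=E is recorded by pool input(s) 2, 3, 4, 5 -> covered
Answer: covered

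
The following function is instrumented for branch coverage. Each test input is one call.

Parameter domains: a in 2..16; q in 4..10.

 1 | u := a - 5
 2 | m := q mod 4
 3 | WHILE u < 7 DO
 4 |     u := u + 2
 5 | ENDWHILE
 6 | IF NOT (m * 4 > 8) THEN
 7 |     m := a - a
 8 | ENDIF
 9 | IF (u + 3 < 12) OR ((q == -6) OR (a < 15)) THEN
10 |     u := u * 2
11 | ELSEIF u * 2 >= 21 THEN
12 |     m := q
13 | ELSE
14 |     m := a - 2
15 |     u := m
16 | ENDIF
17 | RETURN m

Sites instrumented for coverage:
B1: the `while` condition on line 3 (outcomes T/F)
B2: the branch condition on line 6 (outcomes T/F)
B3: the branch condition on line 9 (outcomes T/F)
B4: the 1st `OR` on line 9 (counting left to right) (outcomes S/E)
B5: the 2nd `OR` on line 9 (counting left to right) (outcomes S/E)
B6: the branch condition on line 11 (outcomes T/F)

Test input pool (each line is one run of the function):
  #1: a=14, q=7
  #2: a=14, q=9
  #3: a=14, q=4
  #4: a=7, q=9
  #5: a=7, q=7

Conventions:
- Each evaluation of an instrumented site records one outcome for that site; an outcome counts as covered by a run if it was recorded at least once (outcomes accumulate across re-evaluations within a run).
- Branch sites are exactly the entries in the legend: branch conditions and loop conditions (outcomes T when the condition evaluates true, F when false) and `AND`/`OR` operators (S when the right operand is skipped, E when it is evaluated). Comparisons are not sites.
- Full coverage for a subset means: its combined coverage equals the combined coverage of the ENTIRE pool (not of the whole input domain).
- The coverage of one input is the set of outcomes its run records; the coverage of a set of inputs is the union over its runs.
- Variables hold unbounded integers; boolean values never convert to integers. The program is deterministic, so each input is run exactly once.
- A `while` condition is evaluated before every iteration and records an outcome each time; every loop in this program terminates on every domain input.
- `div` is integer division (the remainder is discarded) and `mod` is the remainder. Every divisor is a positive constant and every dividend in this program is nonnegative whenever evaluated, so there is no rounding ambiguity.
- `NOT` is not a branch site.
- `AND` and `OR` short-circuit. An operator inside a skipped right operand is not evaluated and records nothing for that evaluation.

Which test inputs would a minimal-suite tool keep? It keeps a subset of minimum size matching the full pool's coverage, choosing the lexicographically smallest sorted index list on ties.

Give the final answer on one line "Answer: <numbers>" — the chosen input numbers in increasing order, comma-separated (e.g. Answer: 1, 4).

test 1 (a=14, q=7) hits B1=F, B2=F, B3=T, B4=E, B5=E
test 2 (a=14, q=9) hits B1=F, B2=T, B3=T, B4=E, B5=E
test 3 (a=14, q=4) hits B1=F, B2=T, B3=T, B4=E, B5=E
test 4 (a=7, q=9) hits B1=T, B1=F, B2=T, B3=T, B4=S
test 5 (a=7, q=7) hits B1=T, B1=F, B2=F, B3=T, B4=S
pool-wide coverage (8 outcomes): B1=T, B1=F, B2=T, B2=F, B3=T, B4=S, B4=E, B5=E
checked all size-1 subsets: none covers 8 outcomes (max 5/8)
inputs {1, 4} (size 2) cover everything; no size-2 subset with a lexicographically smaller index list covers all 8

Answer: 1, 4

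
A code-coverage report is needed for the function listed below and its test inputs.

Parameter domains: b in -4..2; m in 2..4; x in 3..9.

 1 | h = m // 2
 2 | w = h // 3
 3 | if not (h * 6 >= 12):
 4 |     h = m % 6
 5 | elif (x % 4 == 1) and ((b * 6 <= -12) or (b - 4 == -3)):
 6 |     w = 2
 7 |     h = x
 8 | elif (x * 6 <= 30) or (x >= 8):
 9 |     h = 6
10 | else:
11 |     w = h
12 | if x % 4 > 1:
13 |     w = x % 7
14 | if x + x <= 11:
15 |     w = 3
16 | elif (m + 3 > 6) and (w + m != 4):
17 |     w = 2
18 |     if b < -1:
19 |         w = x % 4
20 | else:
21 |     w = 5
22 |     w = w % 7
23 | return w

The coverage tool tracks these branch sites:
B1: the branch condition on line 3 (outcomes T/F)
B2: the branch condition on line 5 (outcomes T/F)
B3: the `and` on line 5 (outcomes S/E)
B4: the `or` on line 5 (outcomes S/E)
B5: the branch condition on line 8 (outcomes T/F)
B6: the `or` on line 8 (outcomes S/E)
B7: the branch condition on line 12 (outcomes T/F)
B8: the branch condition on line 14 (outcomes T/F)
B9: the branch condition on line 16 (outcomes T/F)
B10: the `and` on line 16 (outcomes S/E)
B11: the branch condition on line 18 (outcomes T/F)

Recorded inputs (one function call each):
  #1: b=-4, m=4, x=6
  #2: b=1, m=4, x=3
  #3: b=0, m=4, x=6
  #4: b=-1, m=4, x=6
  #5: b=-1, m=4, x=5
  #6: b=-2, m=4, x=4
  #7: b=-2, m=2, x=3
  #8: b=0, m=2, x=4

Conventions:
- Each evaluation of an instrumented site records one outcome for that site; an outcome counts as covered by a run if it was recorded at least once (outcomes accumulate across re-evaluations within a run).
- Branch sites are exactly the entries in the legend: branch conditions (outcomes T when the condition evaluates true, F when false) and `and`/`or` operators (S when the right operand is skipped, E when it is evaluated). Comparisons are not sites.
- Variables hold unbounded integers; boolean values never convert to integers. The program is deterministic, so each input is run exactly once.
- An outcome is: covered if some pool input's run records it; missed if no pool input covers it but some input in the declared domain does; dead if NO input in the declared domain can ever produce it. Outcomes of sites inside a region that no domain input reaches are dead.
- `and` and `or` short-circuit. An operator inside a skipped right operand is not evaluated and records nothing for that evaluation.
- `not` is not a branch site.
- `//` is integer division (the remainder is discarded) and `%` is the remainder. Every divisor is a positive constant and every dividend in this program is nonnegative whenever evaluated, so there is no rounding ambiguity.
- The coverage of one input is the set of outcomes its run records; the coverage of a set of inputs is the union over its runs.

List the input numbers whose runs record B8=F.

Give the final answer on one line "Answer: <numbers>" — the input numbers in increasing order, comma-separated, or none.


input #1 (b=-4, m=4, x=6): hits B8=F
input #2 (b=1, m=4, x=3): never hits B8=F
input #3 (b=0, m=4, x=6): hits B8=F
input #4 (b=-1, m=4, x=6): hits B8=F
input #5 (b=-1, m=4, x=5): never hits B8=F
input #6 (b=-2, m=4, x=4): never hits B8=F
input #7 (b=-2, m=2, x=3): never hits B8=F
input #8 (b=0, m=2, x=4): never hits B8=F
Answer: 1, 3, 4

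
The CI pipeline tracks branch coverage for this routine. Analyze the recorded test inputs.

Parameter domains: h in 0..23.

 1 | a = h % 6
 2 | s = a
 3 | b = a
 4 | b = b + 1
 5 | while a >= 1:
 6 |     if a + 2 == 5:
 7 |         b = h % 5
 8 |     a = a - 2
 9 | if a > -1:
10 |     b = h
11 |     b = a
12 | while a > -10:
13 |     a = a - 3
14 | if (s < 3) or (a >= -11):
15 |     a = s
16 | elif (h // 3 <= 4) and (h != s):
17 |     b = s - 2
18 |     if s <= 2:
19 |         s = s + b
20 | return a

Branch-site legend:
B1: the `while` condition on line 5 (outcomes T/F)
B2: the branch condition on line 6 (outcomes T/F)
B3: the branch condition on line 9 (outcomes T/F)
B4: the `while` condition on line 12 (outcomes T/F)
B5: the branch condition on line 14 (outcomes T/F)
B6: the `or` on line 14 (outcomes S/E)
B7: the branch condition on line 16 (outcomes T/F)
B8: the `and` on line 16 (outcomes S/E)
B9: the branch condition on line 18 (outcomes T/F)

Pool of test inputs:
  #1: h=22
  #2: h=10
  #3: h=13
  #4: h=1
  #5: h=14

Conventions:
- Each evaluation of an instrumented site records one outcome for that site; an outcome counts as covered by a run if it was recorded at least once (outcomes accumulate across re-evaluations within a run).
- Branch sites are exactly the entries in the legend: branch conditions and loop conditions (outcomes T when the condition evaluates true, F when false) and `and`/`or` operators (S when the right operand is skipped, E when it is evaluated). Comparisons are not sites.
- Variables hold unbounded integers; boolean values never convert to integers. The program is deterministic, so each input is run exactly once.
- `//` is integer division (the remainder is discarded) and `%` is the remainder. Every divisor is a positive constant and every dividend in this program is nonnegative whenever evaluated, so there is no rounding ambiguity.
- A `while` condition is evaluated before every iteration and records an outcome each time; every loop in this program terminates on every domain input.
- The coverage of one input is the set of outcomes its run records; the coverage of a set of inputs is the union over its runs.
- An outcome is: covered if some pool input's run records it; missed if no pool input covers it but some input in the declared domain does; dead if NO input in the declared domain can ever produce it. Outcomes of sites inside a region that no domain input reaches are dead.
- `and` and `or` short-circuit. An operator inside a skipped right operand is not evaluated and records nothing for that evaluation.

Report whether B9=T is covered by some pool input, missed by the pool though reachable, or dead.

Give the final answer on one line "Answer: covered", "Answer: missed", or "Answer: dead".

no pool input records B9=T
checking all 24 inputs in the declared domain: B9=T is never recorded -> dead

Answer: dead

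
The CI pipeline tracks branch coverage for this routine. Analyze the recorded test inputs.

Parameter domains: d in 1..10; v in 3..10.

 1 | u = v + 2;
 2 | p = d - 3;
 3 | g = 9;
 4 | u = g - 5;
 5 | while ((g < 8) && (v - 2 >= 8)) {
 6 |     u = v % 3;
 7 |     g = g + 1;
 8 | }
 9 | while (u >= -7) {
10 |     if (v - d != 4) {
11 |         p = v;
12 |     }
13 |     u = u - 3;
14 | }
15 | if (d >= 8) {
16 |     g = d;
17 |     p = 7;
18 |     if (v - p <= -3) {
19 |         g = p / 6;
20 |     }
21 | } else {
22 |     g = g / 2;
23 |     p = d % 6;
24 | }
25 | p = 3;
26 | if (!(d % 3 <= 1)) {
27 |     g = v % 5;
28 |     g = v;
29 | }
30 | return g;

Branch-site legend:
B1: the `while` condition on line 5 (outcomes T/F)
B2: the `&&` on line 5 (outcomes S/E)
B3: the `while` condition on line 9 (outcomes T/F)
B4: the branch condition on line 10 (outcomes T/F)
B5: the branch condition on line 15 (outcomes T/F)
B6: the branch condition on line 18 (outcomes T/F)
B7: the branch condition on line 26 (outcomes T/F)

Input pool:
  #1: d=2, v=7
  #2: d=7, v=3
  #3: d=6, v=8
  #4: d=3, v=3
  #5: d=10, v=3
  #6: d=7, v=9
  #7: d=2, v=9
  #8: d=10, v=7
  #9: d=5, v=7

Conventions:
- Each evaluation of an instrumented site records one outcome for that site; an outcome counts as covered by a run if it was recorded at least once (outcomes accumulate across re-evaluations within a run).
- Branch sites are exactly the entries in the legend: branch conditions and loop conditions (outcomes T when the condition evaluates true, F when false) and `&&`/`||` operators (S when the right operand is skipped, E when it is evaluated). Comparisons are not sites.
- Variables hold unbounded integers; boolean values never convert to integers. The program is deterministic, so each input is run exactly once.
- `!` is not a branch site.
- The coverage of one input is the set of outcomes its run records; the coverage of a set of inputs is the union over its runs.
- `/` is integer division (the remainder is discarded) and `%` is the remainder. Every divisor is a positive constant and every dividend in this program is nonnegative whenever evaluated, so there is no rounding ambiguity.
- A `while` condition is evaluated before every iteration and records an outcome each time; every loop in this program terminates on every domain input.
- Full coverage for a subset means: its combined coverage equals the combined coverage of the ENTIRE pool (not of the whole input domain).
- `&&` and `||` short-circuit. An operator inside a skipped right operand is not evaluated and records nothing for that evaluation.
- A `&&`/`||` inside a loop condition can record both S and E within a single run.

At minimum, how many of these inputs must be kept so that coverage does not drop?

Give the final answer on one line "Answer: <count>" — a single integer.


#1 (d=2, v=7) -> B2->S, B1->F, B3->T, B4->T, B3->T, B4->T, B3->T, B4->T, B3->T, B4->T, B3->F, B5->F, B7->T; covered: B1=F, B2=S, B3=T, B3=F, B4=T, B5=F, B7=T
#2 (d=7, v=3) -> B2->S, B1->F, B3->T, B4->T, B3->T, B4->T, B3->T, B4->T, B3->T, B4->T, B3->F, B5->F, B7->F; covered: B1=F, B2=S, B3=T, B3=F, B4=T, B5=F, B7=F
#3 (d=6, v=8) -> B2->S, B1->F, B3->T, B4->T, B3->T, B4->T, B3->T, B4->T, B3->T, B4->T, B3->F, B5->F, B7->F; covered: B1=F, B2=S, B3=T, B3=F, B4=T, B5=F, B7=F
#4 (d=3, v=3) -> B2->S, B1->F, B3->T, B4->T, B3->T, B4->T, B3->T, B4->T, B3->T, B4->T, B3->F, B5->F, B7->F; covered: B1=F, B2=S, B3=T, B3=F, B4=T, B5=F, B7=F
#5 (d=10, v=3) -> B2->S, B1->F, B3->T, B4->T, B3->T, B4->T, B3->T, B4->T, B3->T, B4->T, B3->F, B5->T, B6->T, B7->F; covered: B1=F, B2=S, B3=T, B3=F, B4=T, B5=T, B6=T, B7=F
#6 (d=7, v=9) -> B2->S, B1->F, B3->T, B4->T, B3->T, B4->T, B3->T, B4->T, B3->T, B4->T, B3->F, B5->F, B7->F; covered: B1=F, B2=S, B3=T, B3=F, B4=T, B5=F, B7=F
#7 (d=2, v=9) -> B2->S, B1->F, B3->T, B4->T, B3->T, B4->T, B3->T, B4->T, B3->T, B4->T, B3->F, B5->F, B7->T; covered: B1=F, B2=S, B3=T, B3=F, B4=T, B5=F, B7=T
#8 (d=10, v=7) -> B2->S, B1->F, B3->T, B4->T, B3->T, B4->T, B3->T, B4->T, B3->T, B4->T, B3->F, B5->T, B6->F, B7->F; covered: B1=F, B2=S, B3=T, B3=F, B4=T, B5=T, B6=F, B7=F
#9 (d=5, v=7) -> B2->S, B1->F, B3->T, B4->T, B3->T, B4->T, B3->T, B4->T, B3->T, B4->T, B3->F, B5->F, B7->T; covered: B1=F, B2=S, B3=T, B3=F, B4=T, B5=F, B7=T
together the pool reaches 11 outcomes: B1=F, B2=S, B3=T, B3=F, B4=T, B5=T, B5=F, B6=T, B6=F, B7=T, B7=F
checked all size-1 subsets: none covers 11 outcomes (max 8/11)
checked all size-2 subsets: none covers 11 outcomes (max 10/11)
the canonical winner is {1, 5, 8}: size 3, full 11-outcome coverage, earliest index list among size-3 covers
Answer: 3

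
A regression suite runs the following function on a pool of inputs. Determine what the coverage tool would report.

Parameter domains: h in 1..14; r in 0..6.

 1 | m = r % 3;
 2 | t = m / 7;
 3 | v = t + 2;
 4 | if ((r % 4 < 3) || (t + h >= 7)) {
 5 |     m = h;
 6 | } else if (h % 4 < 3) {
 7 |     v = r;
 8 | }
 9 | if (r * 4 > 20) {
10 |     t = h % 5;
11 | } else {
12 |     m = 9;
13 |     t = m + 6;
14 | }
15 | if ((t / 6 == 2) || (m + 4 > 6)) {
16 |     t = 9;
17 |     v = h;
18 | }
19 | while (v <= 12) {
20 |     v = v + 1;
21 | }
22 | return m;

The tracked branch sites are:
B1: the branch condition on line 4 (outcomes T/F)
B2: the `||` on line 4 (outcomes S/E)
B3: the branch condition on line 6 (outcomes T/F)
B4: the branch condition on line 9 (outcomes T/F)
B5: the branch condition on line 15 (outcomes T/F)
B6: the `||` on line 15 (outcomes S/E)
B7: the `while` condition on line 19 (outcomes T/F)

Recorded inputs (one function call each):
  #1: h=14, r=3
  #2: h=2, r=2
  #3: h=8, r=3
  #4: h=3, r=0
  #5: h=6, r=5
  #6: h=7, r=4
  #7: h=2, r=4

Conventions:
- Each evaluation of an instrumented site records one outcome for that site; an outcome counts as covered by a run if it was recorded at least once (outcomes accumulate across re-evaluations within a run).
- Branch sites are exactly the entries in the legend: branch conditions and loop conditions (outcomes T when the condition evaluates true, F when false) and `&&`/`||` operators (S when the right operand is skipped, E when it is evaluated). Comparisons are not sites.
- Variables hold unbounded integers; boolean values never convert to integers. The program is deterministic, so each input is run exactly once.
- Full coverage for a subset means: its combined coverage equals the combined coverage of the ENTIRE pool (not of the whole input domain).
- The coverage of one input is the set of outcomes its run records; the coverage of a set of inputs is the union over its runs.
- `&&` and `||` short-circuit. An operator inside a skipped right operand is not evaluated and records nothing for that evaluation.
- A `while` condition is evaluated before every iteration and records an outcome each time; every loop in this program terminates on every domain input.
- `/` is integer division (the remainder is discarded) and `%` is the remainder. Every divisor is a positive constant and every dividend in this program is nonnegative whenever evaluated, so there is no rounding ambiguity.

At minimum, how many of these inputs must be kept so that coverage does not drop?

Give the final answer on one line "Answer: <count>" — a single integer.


run #1 (h=14, r=3) runs B2->E, B1->T, B4->F, B6->S, B5->T, B7->F; records B1=T, B2=E, B4=F, B5=T, B6=S, B7=F
run #2 (h=2, r=2) runs B2->S, B1->T, B4->F, B6->S, B5->T, B7->T, B7->T, B7->T, B7->T, B7->T, B7->T, B7->T, B7->T, B7->T, ...; records B1=T, B2=S, B4=F, B5=T, B6=S, B7=T, B7=F
run #3 (h=8, r=3) runs B2->E, B1->T, B4->F, B6->S, B5->T, B7->T, B7->T, B7->T, B7->T, B7->T, B7->F; records B1=T, B2=E, B4=F, B5=T, B6=S, B7=T, B7=F
run #4 (h=3, r=0) runs B2->S, B1->T, B4->F, B6->S, B5->T, B7->T, B7->T, B7->T, B7->T, B7->T, B7->T, B7->T, B7->T, B7->T, ...; records B1=T, B2=S, B4=F, B5=T, B6=S, B7=T, B7=F
run #5 (h=6, r=5) runs B2->S, B1->T, B4->F, B6->S, B5->T, B7->T, B7->T, B7->T, B7->T, B7->T, B7->T, B7->T, B7->F; records B1=T, B2=S, B4=F, B5=T, B6=S, B7=T, B7=F
run #6 (h=7, r=4) runs B2->S, B1->T, B4->F, B6->S, B5->T, B7->T, B7->T, B7->T, B7->T, B7->T, B7->T, B7->F; records B1=T, B2=S, B4=F, B5=T, B6=S, B7=T, B7=F
run #7 (h=2, r=4) runs B2->S, B1->T, B4->F, B6->S, B5->T, B7->T, B7->T, B7->T, B7->T, B7->T, B7->T, B7->T, B7->T, B7->T, ...; records B1=T, B2=S, B4=F, B5=T, B6=S, B7=T, B7=F
union over all inputs: B1=T, B2=S, B2=E, B4=F, B5=T, B6=S, B7=T, B7=F (8 outcomes)
size 1 is not enough: best union over all size-1 subsets is 7/8
at size 2, {1, 2} reaches all 8 outcomes; every lexicographically earlier size-2 subset fails
Answer: 2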